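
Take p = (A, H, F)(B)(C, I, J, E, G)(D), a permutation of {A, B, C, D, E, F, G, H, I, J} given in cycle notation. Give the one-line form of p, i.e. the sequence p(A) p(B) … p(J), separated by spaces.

Each element maps to the next entry in its cycle (wrapping to the front): A→H, B→B, C→I, D→D, E→G, F→A, G→C, H→F, I→J, J→E.
Listing these in domain order gives H B I D G A C F J E.

H B I D G A C F J E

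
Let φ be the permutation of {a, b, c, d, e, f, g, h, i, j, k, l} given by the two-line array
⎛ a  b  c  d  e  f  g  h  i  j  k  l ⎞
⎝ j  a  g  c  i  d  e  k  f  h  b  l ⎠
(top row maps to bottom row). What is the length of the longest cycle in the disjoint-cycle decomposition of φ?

6

Decomposing into disjoint cycles gives (a, j, h, k, b)(c, g, e, i, f, d); the longest has length 6.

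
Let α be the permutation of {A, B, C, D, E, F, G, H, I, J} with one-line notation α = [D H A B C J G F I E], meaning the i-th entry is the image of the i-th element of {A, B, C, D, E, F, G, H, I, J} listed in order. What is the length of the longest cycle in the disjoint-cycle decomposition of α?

Decomposing into disjoint cycles gives (A, D, B, H, F, J, E, C); the longest has length 8.

8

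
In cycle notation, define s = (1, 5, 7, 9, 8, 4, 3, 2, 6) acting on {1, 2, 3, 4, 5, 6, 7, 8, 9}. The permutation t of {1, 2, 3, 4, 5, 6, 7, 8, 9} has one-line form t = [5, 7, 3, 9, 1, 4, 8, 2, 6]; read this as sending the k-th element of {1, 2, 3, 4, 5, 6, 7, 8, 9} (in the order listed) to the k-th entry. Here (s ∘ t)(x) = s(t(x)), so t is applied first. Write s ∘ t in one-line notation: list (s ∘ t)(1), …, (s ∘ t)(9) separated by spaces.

7 9 2 8 5 3 4 6 1

For each element, apply t then s: 1 → 5 → 7; 2 → 7 → 9; 3 → 3 → 2; 4 → 9 → 8; 5 → 1 → 5; 6 → 4 → 3; 7 → 8 → 4; 8 → 2 → 6; 9 → 6 → 1.
Collecting the images, s ∘ t = [7 9 2 8 5 3 4 6 1].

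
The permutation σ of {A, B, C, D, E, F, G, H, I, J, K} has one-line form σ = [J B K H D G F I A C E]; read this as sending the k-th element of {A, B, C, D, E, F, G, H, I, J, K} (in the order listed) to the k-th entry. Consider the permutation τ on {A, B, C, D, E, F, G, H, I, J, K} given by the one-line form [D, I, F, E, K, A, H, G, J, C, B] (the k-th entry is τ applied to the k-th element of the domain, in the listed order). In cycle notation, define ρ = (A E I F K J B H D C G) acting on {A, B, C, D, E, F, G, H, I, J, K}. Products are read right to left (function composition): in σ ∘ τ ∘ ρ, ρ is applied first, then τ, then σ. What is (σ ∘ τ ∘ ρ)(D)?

(σ ∘ τ ∘ ρ)(D) = σ(τ(ρ(D))). ρ(D) = C, then τ(C) = F, then σ(F) = G, so the result is G.

G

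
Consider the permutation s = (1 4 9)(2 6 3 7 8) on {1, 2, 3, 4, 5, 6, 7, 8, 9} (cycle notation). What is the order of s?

The cycle type of s is (5, 3, 1).
The order is lcm(5, 3) = 15.

15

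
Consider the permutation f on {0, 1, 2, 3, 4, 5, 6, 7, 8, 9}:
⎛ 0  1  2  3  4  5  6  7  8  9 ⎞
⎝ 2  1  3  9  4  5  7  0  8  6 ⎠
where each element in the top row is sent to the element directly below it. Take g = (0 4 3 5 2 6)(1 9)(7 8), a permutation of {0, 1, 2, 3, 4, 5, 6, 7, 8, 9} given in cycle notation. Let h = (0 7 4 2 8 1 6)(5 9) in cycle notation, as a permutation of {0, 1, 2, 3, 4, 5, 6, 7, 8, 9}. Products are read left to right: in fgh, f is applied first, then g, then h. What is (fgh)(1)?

5

(fgh)(1) = h(g(f(1))). f(1) = 1, then g(1) = 9, then h(9) = 5, so the result is 5.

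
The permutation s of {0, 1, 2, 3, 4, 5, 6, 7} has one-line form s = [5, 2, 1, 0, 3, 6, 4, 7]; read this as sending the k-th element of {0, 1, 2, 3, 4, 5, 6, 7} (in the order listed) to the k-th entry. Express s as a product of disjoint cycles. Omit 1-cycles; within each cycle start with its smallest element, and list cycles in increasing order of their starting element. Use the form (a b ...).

Start at 0 and follow images: 0 → 5 → 6 → 4 → 3 → 0, giving the cycle (0 5 6 4 3).
Continuing from each remaining unvisited element yields (0 5 6 4 3)(1 2).

(0 5 6 4 3)(1 2)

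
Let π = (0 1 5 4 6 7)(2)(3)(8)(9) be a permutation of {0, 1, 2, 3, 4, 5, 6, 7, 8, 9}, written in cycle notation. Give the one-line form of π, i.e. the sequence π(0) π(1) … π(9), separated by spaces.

1 5 2 3 6 4 7 0 8 9

Image by image: 0↦1, 1↦5, 2↦2, 3↦3, 4↦6, 5↦4, 6↦7, 7↦0, 8↦8, 9↦9.
So the one-line form is 1 5 2 3 6 4 7 0 8 9.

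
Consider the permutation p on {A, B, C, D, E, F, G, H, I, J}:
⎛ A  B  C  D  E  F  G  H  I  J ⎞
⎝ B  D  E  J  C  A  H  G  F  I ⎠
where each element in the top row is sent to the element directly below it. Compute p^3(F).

Tracing F → A → … returns to F after 6 steps, so F lies in a 6-cycle (A, B, D, J, I, F).
Advancing 3 steps from F: F → A → B → D.

D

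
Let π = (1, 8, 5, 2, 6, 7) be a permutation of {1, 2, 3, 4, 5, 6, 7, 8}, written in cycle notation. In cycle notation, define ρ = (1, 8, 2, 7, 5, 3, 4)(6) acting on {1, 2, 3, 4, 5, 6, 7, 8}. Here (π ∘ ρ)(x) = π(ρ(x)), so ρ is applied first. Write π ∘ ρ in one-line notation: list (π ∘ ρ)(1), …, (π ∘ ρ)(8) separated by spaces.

(π ∘ ρ)(x) = π(ρ(x)). Computing each image: π(ρ(1)) = π(8) = 5, π(ρ(2)) = π(7) = 1, π(ρ(3)) = π(4) = 4, π(ρ(4)) = π(1) = 8, π(ρ(5)) = π(3) = 3, π(ρ(6)) = π(6) = 7, π(ρ(7)) = π(5) = 2, π(ρ(8)) = π(2) = 6.
Hence π ∘ ρ = [5 1 4 8 3 7 2 6].

5 1 4 8 3 7 2 6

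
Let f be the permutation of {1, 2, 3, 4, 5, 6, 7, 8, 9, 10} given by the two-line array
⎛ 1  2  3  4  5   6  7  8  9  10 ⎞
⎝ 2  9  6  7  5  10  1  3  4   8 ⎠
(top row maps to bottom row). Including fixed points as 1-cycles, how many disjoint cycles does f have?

The cycle decomposition is (1, 2, 9, 4, 7)(3, 6, 10, 8)(5), which has 3 cycles (counting 1-cycles).

3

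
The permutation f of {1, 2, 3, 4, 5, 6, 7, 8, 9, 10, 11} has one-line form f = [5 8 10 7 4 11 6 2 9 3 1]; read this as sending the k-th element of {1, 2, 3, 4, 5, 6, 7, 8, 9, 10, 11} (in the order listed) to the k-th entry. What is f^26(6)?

1

Tracing 6 → 11 → … returns to 6 after 6 steps, so 6 lies in a 6-cycle (1, 5, 4, 7, 6, 11).
Powers repeat with period 6 on this cycle, and 26 mod 6 = 2, so f^26(6) = f^2(6).
Stepping 2 places around the cycle: 6 → 11 → 1.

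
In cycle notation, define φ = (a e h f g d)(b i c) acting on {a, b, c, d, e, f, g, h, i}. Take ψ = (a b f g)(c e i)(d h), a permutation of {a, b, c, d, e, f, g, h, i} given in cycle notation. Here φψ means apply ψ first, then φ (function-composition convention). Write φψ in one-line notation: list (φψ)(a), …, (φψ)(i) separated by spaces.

i g h f c d e a b

For each element, apply ψ then φ: a → b → i; b → f → g; c → e → h; d → h → f; e → i → c; f → g → d; g → a → e; h → d → a; i → c → b.
Collecting the images, φψ = [i g h f c d e a b].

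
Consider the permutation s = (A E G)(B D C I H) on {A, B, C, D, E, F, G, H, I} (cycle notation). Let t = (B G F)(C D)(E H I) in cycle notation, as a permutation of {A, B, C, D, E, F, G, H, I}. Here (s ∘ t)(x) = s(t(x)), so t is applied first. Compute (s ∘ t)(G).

F

t(G) = F, then s(F) = F; composing gives (s ∘ t)(G) = F.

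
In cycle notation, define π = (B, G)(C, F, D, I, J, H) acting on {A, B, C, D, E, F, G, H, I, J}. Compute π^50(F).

F lies in the 6-cycle (C, F, D, I, J, H).
Since the cycle has length 6, π^50 acts on it the same as π^2 (50 mod 6 = 2).
Advancing 2 steps from F: F → D → I.

I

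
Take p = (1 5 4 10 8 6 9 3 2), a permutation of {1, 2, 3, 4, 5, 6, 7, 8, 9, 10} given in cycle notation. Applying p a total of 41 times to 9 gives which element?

4

9 lies in the 9-cycle (1 5 4 10 8 6 9 3 2).
Since the cycle has length 9, p^41 acts on it the same as p^5 (41 mod 9 = 5).
Advancing 5 steps from 9: 9 → 3 → 2 → 1 → 5 → 4.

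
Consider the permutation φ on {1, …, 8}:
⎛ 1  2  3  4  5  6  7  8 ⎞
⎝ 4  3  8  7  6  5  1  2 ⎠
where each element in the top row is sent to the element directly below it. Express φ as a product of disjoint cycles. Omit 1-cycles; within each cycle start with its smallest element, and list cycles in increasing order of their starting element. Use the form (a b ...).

(1 4 7)(2 3 8)(5 6)

Iterating φ from 1 gives 1 → 4 → 7 → 1; that is the 3-cycle (1 4 7).
Continuing from each remaining unvisited element yields (1 4 7)(2 3 8)(5 6).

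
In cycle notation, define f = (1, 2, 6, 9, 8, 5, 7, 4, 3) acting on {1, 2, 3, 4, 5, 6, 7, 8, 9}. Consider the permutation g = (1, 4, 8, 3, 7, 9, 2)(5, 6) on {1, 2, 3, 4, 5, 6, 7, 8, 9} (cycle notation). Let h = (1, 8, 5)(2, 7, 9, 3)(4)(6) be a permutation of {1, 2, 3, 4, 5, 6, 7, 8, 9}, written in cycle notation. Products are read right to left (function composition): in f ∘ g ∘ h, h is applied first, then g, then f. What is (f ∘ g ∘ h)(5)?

3

Chase 5: h(5) = 1; g(1) = 4; f(4) = 3. Hence (f ∘ g ∘ h)(5) = 3.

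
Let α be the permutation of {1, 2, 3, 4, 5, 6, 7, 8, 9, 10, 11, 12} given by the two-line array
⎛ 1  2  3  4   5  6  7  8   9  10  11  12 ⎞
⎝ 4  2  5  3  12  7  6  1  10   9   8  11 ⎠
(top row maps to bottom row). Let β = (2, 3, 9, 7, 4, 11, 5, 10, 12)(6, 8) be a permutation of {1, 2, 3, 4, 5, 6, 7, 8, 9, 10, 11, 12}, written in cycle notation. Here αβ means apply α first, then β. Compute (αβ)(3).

10

First apply α: α(3) = 5, then β(5) = 10. Thus (αβ)(3) = 10.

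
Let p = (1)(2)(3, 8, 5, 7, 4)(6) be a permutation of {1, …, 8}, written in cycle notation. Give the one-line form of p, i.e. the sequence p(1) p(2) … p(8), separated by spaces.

1 2 8 3 7 6 4 5

Each element maps to the next entry in its cycle (wrapping to the front): 1→1, 2→2, 3→8, 4→3, 5→7, 6→6, 7→4, 8→5.
Listing these in domain order gives 1 2 8 3 7 6 4 5.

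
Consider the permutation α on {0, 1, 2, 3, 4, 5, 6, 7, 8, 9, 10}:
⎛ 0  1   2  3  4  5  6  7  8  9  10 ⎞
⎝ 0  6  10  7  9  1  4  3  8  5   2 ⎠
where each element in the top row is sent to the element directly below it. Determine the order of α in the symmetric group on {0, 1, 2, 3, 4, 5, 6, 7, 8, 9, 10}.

Writing α as disjoint cycles, the cycle lengths are 5, 2, 2, 1, 1.
The order is lcm(5, 2, 2) = 10.

10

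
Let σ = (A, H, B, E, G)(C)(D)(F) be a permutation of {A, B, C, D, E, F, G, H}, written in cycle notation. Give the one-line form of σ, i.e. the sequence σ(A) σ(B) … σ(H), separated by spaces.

H E C D G F A B

Image by image: A→H, B→E, C→C, D→D, E→G, F→F, G→A, H→B.
So the one-line form is H E C D G F A B.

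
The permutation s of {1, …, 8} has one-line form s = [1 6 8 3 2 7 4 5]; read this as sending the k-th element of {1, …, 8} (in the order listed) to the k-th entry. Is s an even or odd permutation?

even

In disjoint-cycle form the cycle lengths are 7, 1.
A cycle is odd iff its length is even; s has 0 even-length cycles, so sgn(s) = (−1)^0 and s is even.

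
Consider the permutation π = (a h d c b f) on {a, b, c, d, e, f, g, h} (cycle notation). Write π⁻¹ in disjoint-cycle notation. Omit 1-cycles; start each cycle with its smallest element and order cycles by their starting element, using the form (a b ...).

(a f b c d h)

The inverse reverses each cycle.
After reversing and putting each cycle's least element first, π⁻¹ = (a f b c d h).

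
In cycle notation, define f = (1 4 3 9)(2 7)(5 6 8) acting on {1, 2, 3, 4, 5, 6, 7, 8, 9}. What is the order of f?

The cycle type of f is (4, 3, 2).
The order of f is the least common multiple of its cycle lengths: lcm(4, 3, 2) = 12.

12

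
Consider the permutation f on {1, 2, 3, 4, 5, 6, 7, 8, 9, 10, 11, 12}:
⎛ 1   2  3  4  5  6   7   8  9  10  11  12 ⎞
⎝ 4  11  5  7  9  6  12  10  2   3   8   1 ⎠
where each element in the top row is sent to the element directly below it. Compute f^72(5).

2

Tracing 5 → 9 → … returns to 5 after 7 steps, so 5 lies in a 7-cycle (2, 11, 8, 10, 3, 5, 9).
Since the cycle has length 7, f^72 acts on it the same as f^2 (72 mod 7 = 2).
Stepping 2 places around the cycle: 5 → 9 → 2.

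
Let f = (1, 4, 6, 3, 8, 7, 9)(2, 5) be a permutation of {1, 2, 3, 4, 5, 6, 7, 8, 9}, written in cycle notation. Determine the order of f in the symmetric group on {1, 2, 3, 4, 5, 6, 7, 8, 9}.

The cycle type of f is (7, 2).
Since disjoint cycles commute, ord(f) = lcm(7, 2) = 14.

14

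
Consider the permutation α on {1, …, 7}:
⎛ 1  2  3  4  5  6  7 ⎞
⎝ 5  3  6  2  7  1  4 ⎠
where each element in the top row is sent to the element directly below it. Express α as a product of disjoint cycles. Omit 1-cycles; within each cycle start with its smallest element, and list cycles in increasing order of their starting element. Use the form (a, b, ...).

(1, 5, 7, 4, 2, 3, 6)

Start at 1 and follow images: 1 → 5 → 7 → 4 → 2 → 3 → 6 → 1, giving the cycle (1, 5, 7, 4, 2, 3, 6).
Continuing from each remaining unvisited element yields (1, 5, 7, 4, 2, 3, 6).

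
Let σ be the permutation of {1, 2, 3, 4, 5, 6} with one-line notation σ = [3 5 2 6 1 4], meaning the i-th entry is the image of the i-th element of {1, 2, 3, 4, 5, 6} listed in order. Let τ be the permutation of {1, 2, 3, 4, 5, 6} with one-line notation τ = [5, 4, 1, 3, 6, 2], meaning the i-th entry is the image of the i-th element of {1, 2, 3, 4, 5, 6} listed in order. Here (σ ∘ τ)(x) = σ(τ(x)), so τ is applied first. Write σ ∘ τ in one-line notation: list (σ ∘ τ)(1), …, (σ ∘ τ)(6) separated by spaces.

(σ ∘ τ)(x) = σ(τ(x)). Computing each image: σ(τ(1)) = σ(5) = 1, σ(τ(2)) = σ(4) = 6, σ(τ(3)) = σ(1) = 3, σ(τ(4)) = σ(3) = 2, σ(τ(5)) = σ(6) = 4, σ(τ(6)) = σ(2) = 5.
Hence σ ∘ τ = [1 6 3 2 4 5].

1 6 3 2 4 5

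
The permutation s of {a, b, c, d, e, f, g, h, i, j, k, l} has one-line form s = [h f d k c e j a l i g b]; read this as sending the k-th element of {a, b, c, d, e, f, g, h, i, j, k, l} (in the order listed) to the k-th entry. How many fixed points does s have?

No element satisfies s(x) = x, so there are 0 fixed points.

0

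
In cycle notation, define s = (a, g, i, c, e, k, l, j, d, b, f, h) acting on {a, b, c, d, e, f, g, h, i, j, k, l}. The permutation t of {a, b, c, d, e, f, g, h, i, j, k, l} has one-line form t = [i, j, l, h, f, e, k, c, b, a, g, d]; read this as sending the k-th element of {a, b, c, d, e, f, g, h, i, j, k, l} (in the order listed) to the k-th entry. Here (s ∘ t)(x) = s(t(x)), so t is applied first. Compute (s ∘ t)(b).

d

t(b) = j, then s(j) = d; composing gives (s ∘ t)(b) = d.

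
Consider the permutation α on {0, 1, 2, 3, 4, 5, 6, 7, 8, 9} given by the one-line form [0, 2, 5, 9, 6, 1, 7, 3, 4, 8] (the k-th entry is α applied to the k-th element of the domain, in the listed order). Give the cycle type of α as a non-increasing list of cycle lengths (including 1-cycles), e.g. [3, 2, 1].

The disjoint cycles are (0)(1 2 5)(3 9 8 4 6 7), with lengths 6, 3, 1 in non-increasing order.

[6, 3, 1]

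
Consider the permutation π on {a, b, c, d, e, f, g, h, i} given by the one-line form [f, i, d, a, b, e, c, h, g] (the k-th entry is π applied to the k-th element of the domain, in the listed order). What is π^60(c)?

e

Tracing c → d → … returns to c after 8 steps, so c lies in an 8-cycle (a f e b i g c d).
On an 8-cycle, π^8 is the identity, so π^60 = π^4 there (60 ≡ 4 mod 8).
Advancing 4 steps from c: c → d → a → f → e.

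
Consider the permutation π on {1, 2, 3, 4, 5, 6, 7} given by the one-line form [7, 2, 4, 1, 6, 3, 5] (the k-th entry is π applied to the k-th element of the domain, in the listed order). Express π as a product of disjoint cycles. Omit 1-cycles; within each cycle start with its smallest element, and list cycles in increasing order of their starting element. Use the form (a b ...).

(1 7 5 6 3 4)

Start at 1 and follow images: 1 → 7 → 5 → 6 → 3 → 4 → 1, giving the cycle (1 7 5 6 3 4).
Repeating from the next unused element and collecting all non-trivial cycles gives (1 7 5 6 3 4).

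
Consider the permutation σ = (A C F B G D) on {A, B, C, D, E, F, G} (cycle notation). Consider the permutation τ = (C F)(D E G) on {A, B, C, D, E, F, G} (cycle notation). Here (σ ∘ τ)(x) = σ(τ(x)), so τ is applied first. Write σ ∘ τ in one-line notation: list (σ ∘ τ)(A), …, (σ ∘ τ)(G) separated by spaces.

C G B E D F A

(σ ∘ τ)(x) = σ(τ(x)). Computing each image: σ(τ(A)) = σ(A) = C, σ(τ(B)) = σ(B) = G, σ(τ(C)) = σ(F) = B, σ(τ(D)) = σ(E) = E, σ(τ(E)) = σ(G) = D, σ(τ(F)) = σ(C) = F, σ(τ(G)) = σ(D) = A.
Hence σ ∘ τ = [C G B E D F A].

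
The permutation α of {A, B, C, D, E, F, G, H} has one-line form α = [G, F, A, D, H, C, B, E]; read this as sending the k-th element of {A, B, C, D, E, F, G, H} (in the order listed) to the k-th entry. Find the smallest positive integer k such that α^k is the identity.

Decomposing into disjoint cycles gives cycle lengths 5, 2, 1.
Since disjoint cycles commute, ord(α) = lcm(5, 2) = 10.

10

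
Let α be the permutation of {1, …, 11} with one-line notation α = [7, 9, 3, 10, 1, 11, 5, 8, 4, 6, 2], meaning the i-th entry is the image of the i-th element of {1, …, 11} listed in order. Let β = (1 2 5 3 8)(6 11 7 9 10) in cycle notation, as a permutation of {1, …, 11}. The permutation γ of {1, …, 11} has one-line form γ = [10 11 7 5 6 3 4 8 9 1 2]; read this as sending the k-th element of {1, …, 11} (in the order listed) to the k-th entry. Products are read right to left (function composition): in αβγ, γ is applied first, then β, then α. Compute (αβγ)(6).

(αβγ)(6) = α(β(γ(6))). γ(6) = 3, then β(3) = 8, then α(8) = 8, so the result is 8.

8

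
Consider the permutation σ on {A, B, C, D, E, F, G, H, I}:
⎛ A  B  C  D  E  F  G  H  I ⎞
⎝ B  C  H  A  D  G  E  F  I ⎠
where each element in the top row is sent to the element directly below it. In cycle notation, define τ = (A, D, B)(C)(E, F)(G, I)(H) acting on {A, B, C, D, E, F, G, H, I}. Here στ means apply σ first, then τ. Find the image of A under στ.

(στ)(A) = τ(σ(A)). σ(A) = B, then τ(B) = A. So (στ)(A) = A.

A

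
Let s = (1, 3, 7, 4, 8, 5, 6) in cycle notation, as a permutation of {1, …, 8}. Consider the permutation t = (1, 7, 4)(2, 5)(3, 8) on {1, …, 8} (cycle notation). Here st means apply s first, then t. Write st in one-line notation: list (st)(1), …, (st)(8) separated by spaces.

8 5 4 3 6 7 1 2

(st)(x) = t(s(x)). Computing each image: t(s(1)) = t(3) = 8, t(s(2)) = t(2) = 5, t(s(3)) = t(7) = 4, t(s(4)) = t(8) = 3, t(s(5)) = t(6) = 6, t(s(6)) = t(1) = 7, t(s(7)) = t(4) = 1, t(s(8)) = t(5) = 2.
Hence st = [8 5 4 3 6 7 1 2].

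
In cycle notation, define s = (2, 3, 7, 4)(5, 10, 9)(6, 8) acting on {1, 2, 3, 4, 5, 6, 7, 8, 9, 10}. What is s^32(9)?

10

9 lies in the 3-cycle (5, 10, 9).
Powers repeat with period 3 on this cycle, and 32 mod 3 = 2, so s^32(9) = s^2(9).
Advancing 2 steps from 9: 9 → 5 → 10.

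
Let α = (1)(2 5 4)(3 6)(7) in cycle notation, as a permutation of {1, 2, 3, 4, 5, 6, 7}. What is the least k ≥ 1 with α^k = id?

6

The disjoint cycles have lengths 3, 2, 1, 1.
Since disjoint cycles commute, ord(α) = lcm(3, 2) = 6.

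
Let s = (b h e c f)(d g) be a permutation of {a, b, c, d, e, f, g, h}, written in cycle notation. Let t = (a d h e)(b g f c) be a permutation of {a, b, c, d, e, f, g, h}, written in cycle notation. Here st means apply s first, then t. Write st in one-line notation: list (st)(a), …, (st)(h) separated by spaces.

d e c f b g h a

Chase each element through s then t: a → a → d; b → h → e; c → f → c; d → g → f; e → c → b; f → b → g; g → d → h; h → e → a.
Collecting the images, st = [d e c f b g h a].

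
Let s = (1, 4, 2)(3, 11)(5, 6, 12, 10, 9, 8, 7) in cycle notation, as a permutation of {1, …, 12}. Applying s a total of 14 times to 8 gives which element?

8 lies in the 7-cycle (5, 6, 12, 10, 9, 8, 7).
Since the cycle has length 7, s^14 acts on it the same as s^0 (14 mod 7 = 0).
So s^14(8) = 8.

8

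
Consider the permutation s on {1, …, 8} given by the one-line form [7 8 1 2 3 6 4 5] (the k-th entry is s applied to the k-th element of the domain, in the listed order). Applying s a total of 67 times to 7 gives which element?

5

Tracing 7 → 4 → … returns to 7 after 7 steps, so 7 lies in a 7-cycle (1, 7, 4, 2, 8, 5, 3).
On a 7-cycle, s^7 is the identity, so s^67 = s^4 there (67 ≡ 4 mod 7).
Advancing 4 steps from 7: 7 → 4 → 2 → 8 → 5.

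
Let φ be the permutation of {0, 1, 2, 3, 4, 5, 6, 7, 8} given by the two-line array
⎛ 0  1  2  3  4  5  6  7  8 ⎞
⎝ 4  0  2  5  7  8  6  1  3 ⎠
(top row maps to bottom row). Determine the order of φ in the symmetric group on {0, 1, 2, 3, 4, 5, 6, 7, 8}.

Decomposing into disjoint cycles gives cycle lengths 4, 3, 1, 1.
The order is lcm(4, 3) = 12.

12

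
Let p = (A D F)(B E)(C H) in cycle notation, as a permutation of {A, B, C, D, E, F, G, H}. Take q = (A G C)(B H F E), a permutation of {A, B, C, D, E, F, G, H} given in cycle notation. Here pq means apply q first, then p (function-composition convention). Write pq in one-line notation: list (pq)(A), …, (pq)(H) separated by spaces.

G C D F E B H A

Chase each element through q then p: A → G → G; B → H → C; C → A → D; D → D → F; E → B → E; F → E → B; G → C → H; H → F → A.
So pq in one-line form is G C D F E B H A.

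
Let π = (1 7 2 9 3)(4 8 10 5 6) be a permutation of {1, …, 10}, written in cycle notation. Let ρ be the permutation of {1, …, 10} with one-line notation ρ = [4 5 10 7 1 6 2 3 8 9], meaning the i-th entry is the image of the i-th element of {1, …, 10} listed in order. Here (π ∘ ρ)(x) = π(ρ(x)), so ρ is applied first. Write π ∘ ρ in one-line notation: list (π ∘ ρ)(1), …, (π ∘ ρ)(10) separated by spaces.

8 6 5 2 7 4 9 1 10 3

(π ∘ ρ)(x) = π(ρ(x)). Computing each image: π(ρ(1)) = π(4) = 8, π(ρ(2)) = π(5) = 6, π(ρ(3)) = π(10) = 5, π(ρ(4)) = π(7) = 2, π(ρ(5)) = π(1) = 7, π(ρ(6)) = π(6) = 4, π(ρ(7)) = π(2) = 9, π(ρ(8)) = π(3) = 1, π(ρ(9)) = π(8) = 10, π(ρ(10)) = π(9) = 3.
Hence π ∘ ρ = [8 6 5 2 7 4 9 1 10 3].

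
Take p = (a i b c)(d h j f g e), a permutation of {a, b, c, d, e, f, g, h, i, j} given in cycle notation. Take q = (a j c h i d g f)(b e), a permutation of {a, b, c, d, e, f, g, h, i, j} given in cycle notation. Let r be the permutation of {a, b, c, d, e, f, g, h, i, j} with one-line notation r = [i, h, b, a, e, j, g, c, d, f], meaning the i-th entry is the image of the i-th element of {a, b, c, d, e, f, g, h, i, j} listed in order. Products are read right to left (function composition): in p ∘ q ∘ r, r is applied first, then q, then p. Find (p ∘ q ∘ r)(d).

f

Apply the permutations in order: r(d) = a, then q(a) = j, then p(j) = f. So (p ∘ q ∘ r)(d) = f.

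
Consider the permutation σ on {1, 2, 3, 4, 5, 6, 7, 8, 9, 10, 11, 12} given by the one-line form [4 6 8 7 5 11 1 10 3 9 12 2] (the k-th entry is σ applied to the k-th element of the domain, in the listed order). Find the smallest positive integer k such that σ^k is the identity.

The disjoint-cycle form of σ has cycle lengths 4, 4, 3, 1.
Since disjoint cycles commute, ord(σ) = lcm(4, 4, 3) = 12.

12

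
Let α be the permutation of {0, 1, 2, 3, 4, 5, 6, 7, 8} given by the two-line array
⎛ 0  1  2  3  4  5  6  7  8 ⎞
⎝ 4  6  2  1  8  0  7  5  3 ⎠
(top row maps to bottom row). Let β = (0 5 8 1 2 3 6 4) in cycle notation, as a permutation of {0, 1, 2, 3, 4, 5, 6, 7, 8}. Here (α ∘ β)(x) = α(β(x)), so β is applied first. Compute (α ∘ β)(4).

4

β(4) = 0, then α(0) = 4; composing gives (α ∘ β)(4) = 4.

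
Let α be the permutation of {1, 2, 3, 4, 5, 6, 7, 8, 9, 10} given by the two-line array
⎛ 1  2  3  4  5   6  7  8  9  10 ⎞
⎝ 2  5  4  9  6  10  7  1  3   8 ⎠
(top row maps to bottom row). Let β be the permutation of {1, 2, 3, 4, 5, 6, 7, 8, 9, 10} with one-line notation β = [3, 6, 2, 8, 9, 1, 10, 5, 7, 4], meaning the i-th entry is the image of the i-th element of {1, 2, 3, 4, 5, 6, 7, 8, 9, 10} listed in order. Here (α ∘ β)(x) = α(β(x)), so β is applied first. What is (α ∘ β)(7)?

8

(α ∘ β)(7) = α(β(7)). β(7) = 10, then α(10) = 8. So (α ∘ β)(7) = 8.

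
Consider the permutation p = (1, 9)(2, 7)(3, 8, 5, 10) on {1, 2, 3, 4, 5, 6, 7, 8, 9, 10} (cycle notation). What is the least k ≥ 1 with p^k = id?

4

The cycle type of p is (4, 2, 2, 1, 1).
Since disjoint cycles commute, ord(p) = lcm(4, 2, 2) = 4.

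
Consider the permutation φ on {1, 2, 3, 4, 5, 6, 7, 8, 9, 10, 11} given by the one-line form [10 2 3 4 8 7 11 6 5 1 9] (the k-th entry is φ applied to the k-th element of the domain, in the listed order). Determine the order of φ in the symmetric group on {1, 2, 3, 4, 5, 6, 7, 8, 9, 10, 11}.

6

The disjoint-cycle form of φ has cycle lengths 6, 2, 1, 1, 1.
Since disjoint cycles commute, ord(φ) = lcm(6, 2) = 6.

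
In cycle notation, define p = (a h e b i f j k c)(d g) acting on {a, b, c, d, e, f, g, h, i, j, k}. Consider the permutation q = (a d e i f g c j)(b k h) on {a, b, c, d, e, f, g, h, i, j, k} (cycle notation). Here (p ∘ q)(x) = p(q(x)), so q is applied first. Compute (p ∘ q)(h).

First apply q: q(h) = b, then p(b) = i. Thus (p ∘ q)(h) = i.

i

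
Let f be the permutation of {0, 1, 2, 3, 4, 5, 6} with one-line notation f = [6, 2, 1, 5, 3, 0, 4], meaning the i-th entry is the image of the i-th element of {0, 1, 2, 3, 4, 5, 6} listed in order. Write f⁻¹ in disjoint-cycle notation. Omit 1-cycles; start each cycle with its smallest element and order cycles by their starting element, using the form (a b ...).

(0 5 3 4 6)(1 2)

The cycle decomposition of f is (0 6 4 3 5)(1 2).
Reversing each cycle (and rotating so the smallest element leads) gives f⁻¹ = (0 5 3 4 6)(1 2).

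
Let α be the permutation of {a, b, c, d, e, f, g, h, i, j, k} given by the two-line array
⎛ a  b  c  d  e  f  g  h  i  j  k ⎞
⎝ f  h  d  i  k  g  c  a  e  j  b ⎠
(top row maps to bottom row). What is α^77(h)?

Tracing h → a → … returns to h after 10 steps, so h lies in a 10-cycle (a f g c d i e k b h).
On a 10-cycle, α^10 is the identity, so α^77 = α^7 there (77 ≡ 7 mod 10).
Stepping 7 places around the cycle: h → a → f → g → c → d → i → e.

e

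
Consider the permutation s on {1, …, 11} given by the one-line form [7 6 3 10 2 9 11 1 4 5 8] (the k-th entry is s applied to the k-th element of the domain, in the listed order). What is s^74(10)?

Tracing 10 → 5 → … returns to 10 after 6 steps, so 10 lies in a 6-cycle (2 6 9 4 10 5).
Since the cycle has length 6, s^74 acts on it the same as s^2 (74 mod 6 = 2).
Advancing 2 steps from 10: 10 → 5 → 2.

2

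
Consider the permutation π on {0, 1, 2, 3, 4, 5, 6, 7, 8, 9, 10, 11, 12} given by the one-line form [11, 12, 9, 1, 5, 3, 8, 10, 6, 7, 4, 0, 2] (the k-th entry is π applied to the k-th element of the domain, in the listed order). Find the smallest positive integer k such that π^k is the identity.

18

Writing π as disjoint cycles, the cycle lengths are 9, 2, 2.
The order is lcm(9, 2, 2) = 18.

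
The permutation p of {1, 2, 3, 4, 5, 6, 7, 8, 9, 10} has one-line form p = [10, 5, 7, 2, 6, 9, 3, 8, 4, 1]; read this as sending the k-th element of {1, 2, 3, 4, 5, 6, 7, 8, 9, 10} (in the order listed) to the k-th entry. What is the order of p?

Decomposing into disjoint cycles gives cycle lengths 5, 2, 2, 1.
The order of p is the least common multiple of its cycle lengths: lcm(5, 2, 2) = 10.

10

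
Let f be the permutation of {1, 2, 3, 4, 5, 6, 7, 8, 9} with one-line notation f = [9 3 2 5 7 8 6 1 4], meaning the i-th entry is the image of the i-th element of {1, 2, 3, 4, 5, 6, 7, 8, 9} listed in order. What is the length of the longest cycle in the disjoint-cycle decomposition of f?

7

Decomposing into disjoint cycles gives (1 9 4 5 7 6 8)(2 3); the longest has length 7.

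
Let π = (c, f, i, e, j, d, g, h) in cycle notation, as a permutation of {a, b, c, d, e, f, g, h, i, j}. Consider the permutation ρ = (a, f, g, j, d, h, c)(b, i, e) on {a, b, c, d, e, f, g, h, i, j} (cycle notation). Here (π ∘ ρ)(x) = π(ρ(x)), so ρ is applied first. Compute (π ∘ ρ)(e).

b

(π ∘ ρ)(e) = π(ρ(e)). ρ(e) = b, then π(b) = b. So (π ∘ ρ)(e) = b.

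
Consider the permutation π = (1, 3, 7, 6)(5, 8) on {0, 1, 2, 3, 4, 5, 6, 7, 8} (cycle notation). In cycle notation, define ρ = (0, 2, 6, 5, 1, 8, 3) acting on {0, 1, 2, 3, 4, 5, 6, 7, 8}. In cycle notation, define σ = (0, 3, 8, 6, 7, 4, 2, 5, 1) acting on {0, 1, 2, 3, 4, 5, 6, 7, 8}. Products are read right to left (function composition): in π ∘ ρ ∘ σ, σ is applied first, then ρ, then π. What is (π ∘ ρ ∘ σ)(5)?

Chase 5: σ(5) = 1; ρ(1) = 8; π(8) = 5. Hence (π ∘ ρ ∘ σ)(5) = 5.

5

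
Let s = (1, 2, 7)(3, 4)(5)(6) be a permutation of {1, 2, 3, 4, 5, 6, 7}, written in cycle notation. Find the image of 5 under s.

5

The 1-cycle (5) fixes 5, so s(5) = 5.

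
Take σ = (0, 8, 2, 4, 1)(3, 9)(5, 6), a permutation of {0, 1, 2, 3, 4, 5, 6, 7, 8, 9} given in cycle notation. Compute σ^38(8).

8 lies in the 5-cycle (0, 8, 2, 4, 1).
On a 5-cycle, σ^5 is the identity, so σ^38 = σ^3 there (38 ≡ 3 mod 5).
Advancing 3 steps from 8: 8 → 2 → 4 → 1.

1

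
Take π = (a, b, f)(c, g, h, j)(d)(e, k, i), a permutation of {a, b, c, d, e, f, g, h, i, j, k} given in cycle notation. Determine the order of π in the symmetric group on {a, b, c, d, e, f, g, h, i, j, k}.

The disjoint cycles have lengths 4, 3, 3, 1.
Since disjoint cycles commute, ord(π) = lcm(4, 3, 3) = 12.

12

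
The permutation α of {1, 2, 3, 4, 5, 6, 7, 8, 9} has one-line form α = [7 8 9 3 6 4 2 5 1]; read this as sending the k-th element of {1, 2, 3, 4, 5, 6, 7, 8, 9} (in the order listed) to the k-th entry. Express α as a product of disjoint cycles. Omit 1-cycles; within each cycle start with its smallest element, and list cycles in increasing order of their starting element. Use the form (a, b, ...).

Iterating α from 1 gives 1 → 7 → 2 → 8 → 5 → 6 → 4 → 3 → 9 → 1; that is the 9-cycle (1, 7, 2, 8, 5, 6, 4, 3, 9).
Repeating from the next unused element and collecting all non-trivial cycles gives (1, 7, 2, 8, 5, 6, 4, 3, 9).

(1, 7, 2, 8, 5, 6, 4, 3, 9)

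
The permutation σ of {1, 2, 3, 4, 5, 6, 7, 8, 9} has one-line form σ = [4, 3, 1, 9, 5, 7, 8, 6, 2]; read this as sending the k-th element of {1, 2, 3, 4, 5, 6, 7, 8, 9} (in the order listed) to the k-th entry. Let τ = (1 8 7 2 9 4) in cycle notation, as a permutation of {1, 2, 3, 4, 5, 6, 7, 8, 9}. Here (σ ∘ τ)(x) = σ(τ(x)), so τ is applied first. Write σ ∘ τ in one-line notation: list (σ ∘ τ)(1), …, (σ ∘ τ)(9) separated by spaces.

For each element, apply τ then σ: 1 → 8 → 6; 2 → 9 → 2; 3 → 3 → 1; 4 → 1 → 4; 5 → 5 → 5; 6 → 6 → 7; 7 → 2 → 3; 8 → 7 → 8; 9 → 4 → 9.
So σ ∘ τ in one-line form is 6 2 1 4 5 7 3 8 9.

6 2 1 4 5 7 3 8 9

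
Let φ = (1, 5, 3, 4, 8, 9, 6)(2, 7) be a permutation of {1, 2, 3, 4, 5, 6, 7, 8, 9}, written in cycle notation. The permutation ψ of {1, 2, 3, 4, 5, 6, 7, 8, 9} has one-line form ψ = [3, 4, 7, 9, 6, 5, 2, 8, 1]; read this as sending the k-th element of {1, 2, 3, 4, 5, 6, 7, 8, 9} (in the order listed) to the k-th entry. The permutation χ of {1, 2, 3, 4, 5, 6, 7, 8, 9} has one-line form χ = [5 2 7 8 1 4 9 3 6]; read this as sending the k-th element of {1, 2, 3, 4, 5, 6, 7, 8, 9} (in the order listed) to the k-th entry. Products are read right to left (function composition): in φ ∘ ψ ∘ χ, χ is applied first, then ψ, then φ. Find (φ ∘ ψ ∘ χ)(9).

Chase 9: χ(9) = 6; ψ(6) = 5; φ(5) = 3. Hence (φ ∘ ψ ∘ χ)(9) = 3.

3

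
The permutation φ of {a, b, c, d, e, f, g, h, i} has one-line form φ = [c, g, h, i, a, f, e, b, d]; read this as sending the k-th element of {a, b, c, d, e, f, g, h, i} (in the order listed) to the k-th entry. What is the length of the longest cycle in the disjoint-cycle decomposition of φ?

Decomposing into disjoint cycles gives (a, c, h, b, g, e)(d, i); the longest has length 6.

6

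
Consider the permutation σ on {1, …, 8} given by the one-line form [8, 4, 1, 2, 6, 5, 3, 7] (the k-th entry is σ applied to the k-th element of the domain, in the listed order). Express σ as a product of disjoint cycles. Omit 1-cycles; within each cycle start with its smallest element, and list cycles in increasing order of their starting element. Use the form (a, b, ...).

Start at 1 and follow images: 1 → 8 → 7 → 3 → 1, giving the cycle (1, 8, 7, 3).
Continuing from each remaining unvisited element yields (1, 8, 7, 3)(2, 4)(5, 6).

(1, 8, 7, 3)(2, 4)(5, 6)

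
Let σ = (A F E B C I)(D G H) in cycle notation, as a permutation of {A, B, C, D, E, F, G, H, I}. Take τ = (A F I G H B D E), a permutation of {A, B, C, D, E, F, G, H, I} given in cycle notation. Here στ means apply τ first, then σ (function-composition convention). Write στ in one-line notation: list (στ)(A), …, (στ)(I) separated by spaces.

E G I B F A D C H

For each element, apply τ then σ: A → F → E; B → D → G; C → C → I; D → E → B; E → A → F; F → I → A; G → H → D; H → B → C; I → G → H.
Collecting the images, στ = [E G I B F A D C H].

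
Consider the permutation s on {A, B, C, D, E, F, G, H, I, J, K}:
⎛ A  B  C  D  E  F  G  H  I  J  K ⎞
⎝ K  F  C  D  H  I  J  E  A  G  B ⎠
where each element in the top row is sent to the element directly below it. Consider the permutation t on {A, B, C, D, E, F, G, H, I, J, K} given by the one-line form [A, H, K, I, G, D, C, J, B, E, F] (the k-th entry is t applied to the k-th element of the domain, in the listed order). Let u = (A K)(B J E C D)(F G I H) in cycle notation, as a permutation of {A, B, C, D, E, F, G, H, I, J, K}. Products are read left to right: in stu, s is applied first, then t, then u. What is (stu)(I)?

K

Chase I: s(I) = A; t(A) = A; u(A) = K. Hence (stu)(I) = K.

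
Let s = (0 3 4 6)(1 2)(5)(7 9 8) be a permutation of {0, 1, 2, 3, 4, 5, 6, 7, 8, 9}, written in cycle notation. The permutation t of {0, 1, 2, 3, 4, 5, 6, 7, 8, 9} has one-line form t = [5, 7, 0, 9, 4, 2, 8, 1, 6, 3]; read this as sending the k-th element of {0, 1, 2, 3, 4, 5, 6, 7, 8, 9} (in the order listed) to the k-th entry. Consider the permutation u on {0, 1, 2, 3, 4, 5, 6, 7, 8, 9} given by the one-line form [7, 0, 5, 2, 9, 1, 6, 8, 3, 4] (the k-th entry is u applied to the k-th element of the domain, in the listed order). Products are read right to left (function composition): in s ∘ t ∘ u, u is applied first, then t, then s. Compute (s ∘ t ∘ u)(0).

2

Chase 0: u(0) = 7; t(7) = 1; s(1) = 2. Hence (s ∘ t ∘ u)(0) = 2.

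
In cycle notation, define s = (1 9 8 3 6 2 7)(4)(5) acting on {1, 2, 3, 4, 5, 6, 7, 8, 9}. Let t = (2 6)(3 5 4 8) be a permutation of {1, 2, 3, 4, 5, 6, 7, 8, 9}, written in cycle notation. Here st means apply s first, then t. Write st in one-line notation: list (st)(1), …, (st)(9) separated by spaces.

9 7 2 8 4 6 1 5 3

Chase each element through s then t: 1 → 9 → 9; 2 → 7 → 7; 3 → 6 → 2; 4 → 4 → 8; 5 → 5 → 4; 6 → 2 → 6; 7 → 1 → 1; 8 → 3 → 5; 9 → 8 → 3.
Collecting the images, st = [9 7 2 8 4 6 1 5 3].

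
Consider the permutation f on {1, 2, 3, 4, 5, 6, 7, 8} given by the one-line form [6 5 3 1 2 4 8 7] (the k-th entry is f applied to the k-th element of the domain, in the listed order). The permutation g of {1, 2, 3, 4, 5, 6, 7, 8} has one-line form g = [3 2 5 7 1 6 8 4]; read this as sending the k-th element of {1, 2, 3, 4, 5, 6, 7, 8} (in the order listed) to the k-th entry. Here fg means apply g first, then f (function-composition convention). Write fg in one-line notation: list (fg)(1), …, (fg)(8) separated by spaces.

(fg)(x) = f(g(x)). Computing each image: f(g(1)) = f(3) = 3, f(g(2)) = f(2) = 5, f(g(3)) = f(5) = 2, f(g(4)) = f(7) = 8, f(g(5)) = f(1) = 6, f(g(6)) = f(6) = 4, f(g(7)) = f(8) = 7, f(g(8)) = f(4) = 1.
Hence fg = [3 5 2 8 6 4 7 1].

3 5 2 8 6 4 7 1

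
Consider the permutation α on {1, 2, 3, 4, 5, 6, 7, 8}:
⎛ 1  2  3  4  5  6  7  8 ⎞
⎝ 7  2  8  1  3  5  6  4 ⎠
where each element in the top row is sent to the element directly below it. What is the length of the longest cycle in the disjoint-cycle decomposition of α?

Decomposing into disjoint cycles gives (1 7 6 5 3 8 4); the longest has length 7.

7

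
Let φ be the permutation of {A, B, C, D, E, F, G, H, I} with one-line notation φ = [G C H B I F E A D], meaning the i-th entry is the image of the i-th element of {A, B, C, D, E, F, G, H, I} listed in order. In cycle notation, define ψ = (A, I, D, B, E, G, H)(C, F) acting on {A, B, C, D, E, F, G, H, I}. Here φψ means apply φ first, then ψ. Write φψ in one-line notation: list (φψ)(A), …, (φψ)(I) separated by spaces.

For each element, apply φ then ψ: A → G → H; B → C → F; C → H → A; D → B → E; E → I → D; F → F → C; G → E → G; H → A → I; I → D → B.
Collecting the images, φψ = [H F A E D C G I B].

H F A E D C G I B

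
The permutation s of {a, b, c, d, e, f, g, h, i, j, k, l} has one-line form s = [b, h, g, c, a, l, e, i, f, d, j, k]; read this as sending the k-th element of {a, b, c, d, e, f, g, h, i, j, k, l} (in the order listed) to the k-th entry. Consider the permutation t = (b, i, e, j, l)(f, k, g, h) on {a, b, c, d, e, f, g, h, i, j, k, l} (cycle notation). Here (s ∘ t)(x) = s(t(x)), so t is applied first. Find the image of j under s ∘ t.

First apply t: t(j) = l, then s(l) = k. Thus (s ∘ t)(j) = k.

k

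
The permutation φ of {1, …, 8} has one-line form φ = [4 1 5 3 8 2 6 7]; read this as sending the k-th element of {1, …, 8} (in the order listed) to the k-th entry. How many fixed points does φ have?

No element satisfies φ(x) = x, so there are 0 fixed points.

0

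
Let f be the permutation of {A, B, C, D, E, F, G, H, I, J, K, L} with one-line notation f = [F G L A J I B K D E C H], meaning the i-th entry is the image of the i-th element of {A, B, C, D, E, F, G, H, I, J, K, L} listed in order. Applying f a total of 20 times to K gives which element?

Tracing K → C → … returns to K after 4 steps, so K lies in a 4-cycle (C L H K).
Since the cycle has length 4, f^20 acts on it the same as f^0 (20 mod 4 = 0).
So f^20(K) = K.

K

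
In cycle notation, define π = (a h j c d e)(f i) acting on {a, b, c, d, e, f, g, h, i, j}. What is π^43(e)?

a

e lies in the 6-cycle (a h j c d e).
Powers repeat with period 6 on this cycle, and 43 mod 6 = 1, so π^43(e) = π^1(e).
Advancing 1 step from e: e → a.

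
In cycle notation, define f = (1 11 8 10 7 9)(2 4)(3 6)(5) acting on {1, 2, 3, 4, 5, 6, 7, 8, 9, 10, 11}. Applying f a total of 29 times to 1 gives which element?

9

1 lies in the 6-cycle (1 11 8 10 7 9).
On a 6-cycle, f^6 is the identity, so f^29 = f^5 there (29 ≡ 5 mod 6).
Stepping 5 places around the cycle: 1 → 11 → 8 → 10 → 7 → 9.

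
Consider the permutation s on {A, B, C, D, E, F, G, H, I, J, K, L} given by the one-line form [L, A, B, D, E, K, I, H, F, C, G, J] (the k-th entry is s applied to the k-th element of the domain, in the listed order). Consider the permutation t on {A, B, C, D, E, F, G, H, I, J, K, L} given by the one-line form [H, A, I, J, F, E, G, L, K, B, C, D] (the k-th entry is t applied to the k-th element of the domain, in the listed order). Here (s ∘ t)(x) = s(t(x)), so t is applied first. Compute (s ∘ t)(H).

(s ∘ t)(H) = s(t(H)). t(H) = L, then s(L) = J. So (s ∘ t)(H) = J.

J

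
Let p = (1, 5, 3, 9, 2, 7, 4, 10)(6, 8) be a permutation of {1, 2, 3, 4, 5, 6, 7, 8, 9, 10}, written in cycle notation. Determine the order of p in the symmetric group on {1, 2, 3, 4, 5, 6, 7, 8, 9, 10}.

The cycle type of p is (8, 2).
The order is lcm(8, 2) = 8.

8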